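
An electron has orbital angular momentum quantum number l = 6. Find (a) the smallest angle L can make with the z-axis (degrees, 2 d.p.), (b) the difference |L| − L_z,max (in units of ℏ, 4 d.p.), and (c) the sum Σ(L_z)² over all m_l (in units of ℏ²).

θ_min ≈ 22.21°; |L|−L_z,max ≈ 0.4807ℏ; Σ(L_z)² = 182 ℏ²

cos θ_min = 6/√42, so θ_min ≈ 22.21°.
|L| − L_z,max = (√42 − 6)ℏ ≈ 0.4807ℏ.
Σ m_l² = 182, so Σ(L_z)² = 182 ℏ².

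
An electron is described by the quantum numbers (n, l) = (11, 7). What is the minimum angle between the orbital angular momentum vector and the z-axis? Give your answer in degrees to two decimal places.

|L| = ℏ√(l(l+1)) = 2√14 ℏ.
The smallest angle corresponds to the largest L_z, i.e. m_l = l = 7, giving L_z = 7ℏ.
cos θ_min = 7/√56, so θ_min ≈ 20.70°.

θ_min ≈ 20.70°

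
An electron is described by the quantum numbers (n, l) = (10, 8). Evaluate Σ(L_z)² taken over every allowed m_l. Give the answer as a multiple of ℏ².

Σ(L_z)² = 408 ℏ²

m_l ∈ {-8, -7, -6, -5, -4, -3, -2, -1, 0, 1, 2, 3, 4, 5, 6, 7, 8}.
Summing m² from −8 to 8: Σ m_l² = 408.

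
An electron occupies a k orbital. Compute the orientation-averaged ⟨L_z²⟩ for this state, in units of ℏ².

⟨L_z²⟩ = 18.67 ℏ²

A k state has l = 7.
m_l ∈ {-7, -6, -5, -4, -3, -2, -1, 0, 1, 2, 3, 4, 5, 6, 7}.
⟨L_z²⟩ = ℏ²·l(l+1)/3 = 18.67ℏ².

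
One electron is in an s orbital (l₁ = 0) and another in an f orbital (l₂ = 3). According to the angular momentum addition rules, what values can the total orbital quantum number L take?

L runs from |0 − 3| = 3 to 0 + 3 = 3.
L ∈ {3}.

L = 3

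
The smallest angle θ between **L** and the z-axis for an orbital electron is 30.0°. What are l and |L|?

l = 3, |L| = 2√3 ℏ ≈ 3.464ℏ

At minimum angle, m_l = l, so cos θ = l/√(l(l+1)); cos²θ = l/(l+1) = 0.7500.
Solving: l = 3.
Then |L| = ℏ√(3·4) = 2√3 ℏ.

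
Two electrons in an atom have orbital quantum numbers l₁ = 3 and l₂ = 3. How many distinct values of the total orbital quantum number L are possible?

7

L runs from |3 − 3| = 0 to 3 + 3 = 6.
So L can be 0, 1, 2, 3, 4, 5, 6.
That is 7 values.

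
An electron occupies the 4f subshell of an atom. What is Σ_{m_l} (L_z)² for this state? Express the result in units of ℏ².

For 4f, l = 3.
m_l runs from −3 to 3, i.e. {-3, -2, -1, 0, 1, 2, 3}.
Σ m_l² = l(l+1)(2l+1)/3 = 3·4·7/3 = 28.

Σ(L_z)² = 28 ℏ²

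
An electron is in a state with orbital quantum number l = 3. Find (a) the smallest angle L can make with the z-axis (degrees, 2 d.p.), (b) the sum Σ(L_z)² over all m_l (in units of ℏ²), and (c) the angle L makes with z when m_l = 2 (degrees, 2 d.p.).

cos θ_min = 3/√12, so θ_min ≈ 30.00°.
Σ m_l² = 28, so Σ(L_z)² = 28 ℏ².
For m_l = 2: cos θ = 2/√12, θ ≈ 54.74°.

θ_min ≈ 30.00°; Σ(L_z)² = 28 ℏ²; θ(m_l=2) ≈ 54.74°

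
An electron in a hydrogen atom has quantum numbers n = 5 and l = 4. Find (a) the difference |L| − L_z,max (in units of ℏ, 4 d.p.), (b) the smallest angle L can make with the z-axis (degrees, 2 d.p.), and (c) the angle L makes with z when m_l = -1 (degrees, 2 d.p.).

|L|−L_z,max ≈ 0.4721ℏ; θ_min ≈ 26.57°; θ(m_l=-1) ≈ 102.92°

|L| − L_z,max = (2√5 − 4)ℏ ≈ 0.4721ℏ.
cos θ_min = 4/√20, so θ_min ≈ 26.57°.
For m_l = -1: cos θ = -1/√20, θ ≈ 102.92°.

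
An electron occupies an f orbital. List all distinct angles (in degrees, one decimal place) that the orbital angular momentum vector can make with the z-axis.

θ ∈ {30.0°, 54.7°, 73.2°, 90.0°, 106.8°, 125.3°, 150.0°}

For an f orbital, l = 3.
|L| = √(l(l+1)) ℏ = 2√3 ℏ.
cos θ = m_l/√12 for each m_l ∈ {-3, -2, -1, 0, 1, 2, 3}.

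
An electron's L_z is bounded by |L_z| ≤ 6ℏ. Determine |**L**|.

|L| = √42 ℏ ≈ 6.481ℏ

The maximum L_z equals lℏ, giving l = 6.
Then |L| = ℏ√(6·7) = √42 ℏ.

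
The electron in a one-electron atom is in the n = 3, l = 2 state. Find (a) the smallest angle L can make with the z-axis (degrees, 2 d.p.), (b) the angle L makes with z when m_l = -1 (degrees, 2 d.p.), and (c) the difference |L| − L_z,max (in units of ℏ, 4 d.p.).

cos θ_min = 2/√6, so θ_min ≈ 35.26°.
For m_l = -1: cos θ = -1/√6, θ ≈ 114.09°.
|L| − L_z,max = (√6 − 2)ℏ ≈ 0.4495ℏ.

θ_min ≈ 35.26°; θ(m_l=-1) ≈ 114.09°; |L|−L_z,max ≈ 0.4495ℏ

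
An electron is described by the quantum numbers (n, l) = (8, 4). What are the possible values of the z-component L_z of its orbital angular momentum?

L_z ∈ {−4ℏ, −3ℏ, −2ℏ, −ℏ, 0, ℏ, 2ℏ, 3ℏ, 4ℏ}

L_z = m_l ℏ with m_l ranging from −l to +l in integer steps.
For l = 4: m_l ∈ {-4, -3, -2, -1, 0, 1, 2, 3, 4}.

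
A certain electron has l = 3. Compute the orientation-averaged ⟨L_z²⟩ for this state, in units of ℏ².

⟨L_z²⟩ = 4 ℏ²

m_l ∈ {-3, -2, -1, 0, 1, 2, 3}.
⟨L_z²⟩ = ℏ²·(Σ m_l²)/(2l+1) = ℏ²·28/7 = 4ℏ².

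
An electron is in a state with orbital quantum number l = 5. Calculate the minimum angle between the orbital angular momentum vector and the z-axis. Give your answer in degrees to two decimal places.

θ_min ≈ 24.09°

|L| = ℏ√(l(l+1)) = √30 ℏ.
The smallest angle corresponds to the largest L_z, i.e. m_l = l = 5, giving L_z = 5ℏ.
cos θ_min = 5/√30, so θ_min ≈ 24.09°.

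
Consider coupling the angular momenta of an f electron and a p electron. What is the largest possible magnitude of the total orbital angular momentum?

|L_tot|_max = 2√5 ℏ ≈ 4.472ℏ

L runs from |3 − 1| = 2 to 3 + 1 = 4.
L ∈ {2, 3, 4}.
The largest magnitude corresponds to L = 4: |L_tot| = ℏ√(4·5) = 2√5 ℏ.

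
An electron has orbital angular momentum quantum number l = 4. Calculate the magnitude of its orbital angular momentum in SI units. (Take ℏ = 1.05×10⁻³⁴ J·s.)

|L| = ℏ√(l(l+1)) = ℏ√(4·5) = 2√5 ℏ
Numerically, |L| = 4.472 × (1.05×10⁻³⁴ J·s) = 4.70×10⁻³⁴ J·s.

|L| = 4.70×10⁻³⁴ J·s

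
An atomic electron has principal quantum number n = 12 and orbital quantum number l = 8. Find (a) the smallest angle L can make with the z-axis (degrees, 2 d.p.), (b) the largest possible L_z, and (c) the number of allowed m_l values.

cos θ_min = 8/√72, so θ_min ≈ 19.47°.
L_z,max = lℏ = 8ℏ.
There are 2l+1 = 17 values of m_l.

θ_min ≈ 19.47°; L_z,max = 8ℏ; 17 values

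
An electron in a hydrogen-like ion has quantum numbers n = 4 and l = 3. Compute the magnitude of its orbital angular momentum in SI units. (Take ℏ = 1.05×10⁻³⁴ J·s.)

|L| = ℏ√(l(l+1)) = ℏ√(3·4) = 2√3 ℏ
Numerically, |L| = 3.464 × (1.05×10⁻³⁴ J·s) = 3.64×10⁻³⁴ J·s.

|L| = 3.64×10⁻³⁴ J·s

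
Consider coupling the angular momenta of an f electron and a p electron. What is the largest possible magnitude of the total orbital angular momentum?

Angular momentum addition gives L = |l₁ − l₂|, …, l₁ + l₂.
L ∈ {2, 3, 4}.
The largest magnitude corresponds to L = 4: |L_tot| = ℏ√(4·5) = 2√5 ℏ.

|L_tot|_max = 2√5 ℏ ≈ 4.472ℏ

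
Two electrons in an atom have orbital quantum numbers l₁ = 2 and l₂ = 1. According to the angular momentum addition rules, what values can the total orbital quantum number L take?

L = 1, 2, 3

The total orbital quantum number L ranges from |l₁ − l₂| to l₁ + l₂ in integer steps.
So L can be 1, 2, 3.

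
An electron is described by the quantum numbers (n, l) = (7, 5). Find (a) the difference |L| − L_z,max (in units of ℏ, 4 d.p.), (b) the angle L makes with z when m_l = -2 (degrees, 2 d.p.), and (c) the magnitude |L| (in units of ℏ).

|L|−L_z,max ≈ 0.4772ℏ; θ(m_l=-2) ≈ 111.42°; |L| = √30 ℏ ≈ 5.477ℏ

|L| − L_z,max = (√30 − 5)ℏ ≈ 0.4772ℏ.
For m_l = -2: cos θ = -2/√30, θ ≈ 111.42°.
|L| = ℏ√(5·6) = √30 ℏ ≈ 5.477ℏ.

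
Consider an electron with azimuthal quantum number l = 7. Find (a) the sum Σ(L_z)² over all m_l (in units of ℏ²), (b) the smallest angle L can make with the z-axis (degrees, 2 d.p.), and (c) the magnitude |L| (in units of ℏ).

Σ m_l² = 280, so Σ(L_z)² = 280 ℏ².
cos θ_min = 7/√56, so θ_min ≈ 20.70°.
|L| = ℏ√(7·8) = 2√14 ℏ ≈ 7.483ℏ.

Σ(L_z)² = 280 ℏ²; θ_min ≈ 20.70°; |L| = 2√14 ℏ ≈ 7.483ℏ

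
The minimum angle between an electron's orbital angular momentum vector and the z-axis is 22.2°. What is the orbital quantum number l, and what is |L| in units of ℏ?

l = 6, |L| = √42 ℏ ≈ 6.481ℏ

At minimum angle, m_l = l, so cos θ = l/√(l(l+1)); cos²θ = l/(l+1) = 0.8572.
Thus l = 0.8572/(1 − 0.8572) ≈ 6.
Then |L| = ℏ√(6·7) = √42 ℏ.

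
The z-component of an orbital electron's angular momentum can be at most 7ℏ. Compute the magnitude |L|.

|L| = 2√14 ℏ ≈ 7.483ℏ

L_z,max = lℏ, so l = 7.
Then |L| = ℏ√(7·8) = 2√14 ℏ.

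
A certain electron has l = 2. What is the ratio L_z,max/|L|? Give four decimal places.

|L| = √6 ℏ ≈ 2.4495ℏ, while L_z,max = lℏ = 2ℏ.
L_z,max/|L| = 2/√6 = 0.8165.

L_z,max/|L| = 0.8165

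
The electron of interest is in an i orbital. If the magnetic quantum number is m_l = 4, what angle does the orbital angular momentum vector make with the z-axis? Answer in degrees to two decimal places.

θ ≈ 51.89°

For an i orbital, l = 6.
|L| = ℏ√(l(l+1)) = √42 ℏ.
L_z = m_l ℏ = 4ℏ.
cos θ = L_z/|L| = 4/√42, so θ ≈ 51.89°.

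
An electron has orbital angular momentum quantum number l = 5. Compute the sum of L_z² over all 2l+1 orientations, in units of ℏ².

Σ(L_z)² = 110 ℏ²

m_l runs from −5 to 5, i.e. {-5, -4, -3, -2, -1, 0, 1, 2, 3, 4, 5}.
Σ m_l² = 2·(1 + 4 + 9 + 16 + 25) = 110.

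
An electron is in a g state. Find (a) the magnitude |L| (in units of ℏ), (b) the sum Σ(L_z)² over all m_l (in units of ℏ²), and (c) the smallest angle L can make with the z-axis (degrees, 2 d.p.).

|L| = 2√5 ℏ ≈ 4.472ℏ; Σ(L_z)² = 60 ℏ²; θ_min ≈ 26.57°

A g state has l = 4.
|L| = ℏ√(4·5) = 2√5 ℏ ≈ 4.472ℏ.
Σ m_l² = 60, so Σ(L_z)² = 60 ℏ².
cos θ_min = 4/√20, so θ_min ≈ 26.57°.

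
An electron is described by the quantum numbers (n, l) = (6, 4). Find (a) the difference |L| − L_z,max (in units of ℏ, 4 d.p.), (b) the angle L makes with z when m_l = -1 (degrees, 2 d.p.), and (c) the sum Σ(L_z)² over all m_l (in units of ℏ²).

|L| − L_z,max = (2√5 − 4)ℏ ≈ 0.4721ℏ.
For m_l = -1: cos θ = -1/√20, θ ≈ 102.92°.
Σ m_l² = 60, so Σ(L_z)² = 60 ℏ².

|L|−L_z,max ≈ 0.4721ℏ; θ(m_l=-1) ≈ 102.92°; Σ(L_z)² = 60 ℏ²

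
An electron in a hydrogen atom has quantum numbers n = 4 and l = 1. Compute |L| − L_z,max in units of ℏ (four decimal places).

|L| = √2 ℏ ≈ 1.4142ℏ, while L_z,max = lℏ = 1ℏ.
The difference is (√2 − 1)ℏ ≈ 0.4142ℏ.

|L| − L_z,max ≈ 0.4142ℏ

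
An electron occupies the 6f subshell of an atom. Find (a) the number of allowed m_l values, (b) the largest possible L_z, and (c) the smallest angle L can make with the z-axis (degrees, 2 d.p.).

The 6f subshell has l = 3.
There are 2l+1 = 7 values of m_l.
L_z,max = lℏ = 3ℏ.
cos θ_min = 3/√12, so θ_min ≈ 30.00°.

7 values; L_z,max = 3ℏ; θ_min ≈ 30.00°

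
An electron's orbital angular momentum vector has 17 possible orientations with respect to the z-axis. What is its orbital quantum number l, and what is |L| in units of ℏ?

l = 8, |L| = 6√2 ℏ ≈ 8.485ℏ

Since there are 2l+1 = 17 values of m_l, l = 8.
|L| = ℏ√(l(l+1)) = ℏ√(8·9) = 6√2 ℏ.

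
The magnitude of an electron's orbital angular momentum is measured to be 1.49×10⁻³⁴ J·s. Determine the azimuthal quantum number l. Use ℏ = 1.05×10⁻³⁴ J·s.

Dividing by ℏ: |L|/ℏ ≈ 1.419.
l(l+1) ≈ 1.419² ≈ 2.01, so l = 1.

l = 1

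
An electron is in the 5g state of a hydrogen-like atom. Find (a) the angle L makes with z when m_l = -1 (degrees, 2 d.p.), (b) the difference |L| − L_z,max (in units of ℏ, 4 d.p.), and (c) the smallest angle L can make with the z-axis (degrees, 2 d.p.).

5g means n = 5, l = 4.
For m_l = -1: cos θ = -1/√20, θ ≈ 102.92°.
|L| − L_z,max = (2√5 − 4)ℏ ≈ 0.4721ℏ.
cos θ_min = 4/√20, so θ_min ≈ 26.57°.

θ(m_l=-1) ≈ 102.92°; |L|−L_z,max ≈ 0.4721ℏ; θ_min ≈ 26.57°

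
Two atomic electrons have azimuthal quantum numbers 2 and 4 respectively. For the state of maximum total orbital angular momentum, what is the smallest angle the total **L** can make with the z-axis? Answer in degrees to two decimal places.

θ_min ≈ 22.21°

The total orbital quantum number L ranges from |l₁ − l₂| to l₁ + l₂ in integer steps.
So L can be 2, 3, 4, 5, 6.
The maximum is L = 6, with |L_tot| = ℏ√(6·7) = √42 ℏ.
The minimum angle with z is arccos(6/√42) ≈ 22.21°.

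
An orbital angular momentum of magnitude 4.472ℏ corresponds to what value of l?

(|L|/ℏ)² = l(l+1) = 20.
l² + l − 20 = 0 ⇒ l = 4.

l = 4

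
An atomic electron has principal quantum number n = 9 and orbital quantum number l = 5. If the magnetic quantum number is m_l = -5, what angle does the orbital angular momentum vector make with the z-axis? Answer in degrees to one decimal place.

|L| = √(l(l+1)) ℏ = √30 ℏ.
L_z = m_l ℏ = −5ℏ.
cos θ = L_z/|L| = -5/√30, so θ ≈ 155.9°.

θ ≈ 155.9°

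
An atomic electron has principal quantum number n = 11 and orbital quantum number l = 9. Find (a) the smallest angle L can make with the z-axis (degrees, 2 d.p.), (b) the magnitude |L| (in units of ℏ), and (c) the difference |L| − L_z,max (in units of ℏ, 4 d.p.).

θ_min ≈ 18.43°; |L| = 3√10 ℏ ≈ 9.487ℏ; |L|−L_z,max ≈ 0.4868ℏ

cos θ_min = 9/√90, so θ_min ≈ 18.43°.
|L| = ℏ√(9·10) = 3√10 ℏ ≈ 9.487ℏ.
|L| − L_z,max = (3√10 − 9)ℏ ≈ 0.4868ℏ.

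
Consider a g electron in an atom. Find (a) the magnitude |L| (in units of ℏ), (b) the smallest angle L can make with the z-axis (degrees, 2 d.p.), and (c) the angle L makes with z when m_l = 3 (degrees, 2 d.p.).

|L| = 2√5 ℏ ≈ 4.472ℏ; θ_min ≈ 26.57°; θ(m_l=3) ≈ 47.87°

The letter g corresponds to l = 4.
|L| = ℏ√(4·5) = 2√5 ℏ ≈ 4.472ℏ.
cos θ_min = 4/√20, so θ_min ≈ 26.57°.
For m_l = 3: cos θ = 3/√20, θ ≈ 47.87°.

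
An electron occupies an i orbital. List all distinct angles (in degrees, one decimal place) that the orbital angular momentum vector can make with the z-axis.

I corresponds to l = 6.
|L| = √(l(l+1)) ℏ = √42 ℏ.
cos θ = m_l/√42 for each m_l ∈ {-6, -5, -4, -3, -2, -1, 0, 1, 2, 3, 4, 5, 6}.

θ ∈ {22.2°, 39.5°, 51.9°, 62.4°, 72.0°, 81.1°, 90.0°, 98.9°, 108.0°, 117.6°, 128.1°, 140.5°, 157.8°}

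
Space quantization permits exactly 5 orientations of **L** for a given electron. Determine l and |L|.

Since there are 2l+1 = 5 values of m_l, l = 2.
|L| = ℏ√(l(l+1)) = ℏ√(2·3) = √6 ℏ.

l = 2, |L| = √6 ℏ ≈ 2.449ℏ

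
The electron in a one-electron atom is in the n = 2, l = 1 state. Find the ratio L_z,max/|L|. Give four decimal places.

L_z,max/|L| = 0.7071

|L| = √2 ℏ ≈ 1.4142ℏ, while L_z,max = lℏ = 1ℏ.
L_z,max/|L| = 1/√2 = 0.7071.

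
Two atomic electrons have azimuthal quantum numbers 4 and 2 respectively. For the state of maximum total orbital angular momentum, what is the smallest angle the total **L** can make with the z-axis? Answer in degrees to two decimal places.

Angular momentum addition gives L = |l₁ − l₂|, …, l₁ + l₂.
So L can be 2, 3, 4, 5, 6.
The maximum is L = 6, with |L_tot| = ℏ√(6·7) = √42 ℏ.
The minimum angle with z is arccos(6/√42) ≈ 22.21°.

θ_min ≈ 22.21°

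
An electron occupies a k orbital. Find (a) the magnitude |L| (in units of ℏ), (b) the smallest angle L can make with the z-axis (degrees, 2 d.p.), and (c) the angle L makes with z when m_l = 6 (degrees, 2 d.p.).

The letter k corresponds to l = 7.
|L| = ℏ√(7·8) = 2√14 ℏ ≈ 7.483ℏ.
cos θ_min = 7/√56, so θ_min ≈ 20.70°.
For m_l = 6: cos θ = 6/√56, θ ≈ 36.70°.

|L| = 2√14 ℏ ≈ 7.483ℏ; θ_min ≈ 20.70°; θ(m_l=6) ≈ 36.70°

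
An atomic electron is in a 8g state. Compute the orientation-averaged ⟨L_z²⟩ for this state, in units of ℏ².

⟨L_z²⟩ = 6.667 ℏ²

8g means n = 8, l = 4.
The allowed m_l values are -4, -3, -2, -1, 0, 1, 2, 3, 4.
Average of L_z² over 9 states: 60/9 ℏ² = 6.667 ℏ².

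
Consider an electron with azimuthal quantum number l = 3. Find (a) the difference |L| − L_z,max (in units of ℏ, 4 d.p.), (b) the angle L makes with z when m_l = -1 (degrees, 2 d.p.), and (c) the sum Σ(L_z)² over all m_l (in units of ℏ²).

|L|−L_z,max ≈ 0.4641ℏ; θ(m_l=-1) ≈ 106.78°; Σ(L_z)² = 28 ℏ²

|L| − L_z,max = (2√3 − 3)ℏ ≈ 0.4641ℏ.
For m_l = -1: cos θ = -1/√12, θ ≈ 106.78°.
Σ m_l² = 28, so Σ(L_z)² = 28 ℏ².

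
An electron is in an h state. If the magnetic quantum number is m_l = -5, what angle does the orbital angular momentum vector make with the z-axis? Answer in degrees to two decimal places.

For an h orbital, l = 5.
|L| = √(l(l+1)) ℏ = √30 ℏ.
L_z = m_l ℏ = −5ℏ.
cos θ = L_z/|L| = -5/√30, so θ ≈ 155.91°.

θ ≈ 155.91°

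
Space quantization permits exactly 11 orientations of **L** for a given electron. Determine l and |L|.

l = 5, |L| = √30 ℏ ≈ 5.477ℏ

Since there are 2l+1 = 11 values of m_l, l = 5.
Then |L| = √(l(l+1)) ℏ = √30 ℏ.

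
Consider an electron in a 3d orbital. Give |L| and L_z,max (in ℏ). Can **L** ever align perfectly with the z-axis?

3d means n = 3, l = 2.
|L| = √6 ℏ ≈ 2.4495ℏ, while L_z,max = lℏ = 2ℏ.
Since |L| > L_z,max, the vector can never point exactly along z; the closest it comes is θ_min = arccos(2/√6) ≈ 35.3°.

No: L_z,max = 2ℏ < |L| = √6 ℏ ≈ 2.449ℏ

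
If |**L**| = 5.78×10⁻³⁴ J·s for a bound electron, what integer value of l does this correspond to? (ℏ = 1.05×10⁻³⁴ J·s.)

l = 5

Dividing by ℏ: |L|/ℏ ≈ 5.505.
l(l+1) ≈ 5.505² ≈ 30.30, so l = 5.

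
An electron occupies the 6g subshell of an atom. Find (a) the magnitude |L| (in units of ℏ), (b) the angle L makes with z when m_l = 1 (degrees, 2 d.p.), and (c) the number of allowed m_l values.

6g means n = 6, l = 4.
|L| = ℏ√(4·5) = 2√5 ℏ ≈ 4.472ℏ.
For m_l = 1: cos θ = 1/√20, θ ≈ 77.08°.
There are 2l+1 = 9 values of m_l.

|L| = 2√5 ℏ ≈ 4.472ℏ; θ(m_l=1) ≈ 77.08°; 9 values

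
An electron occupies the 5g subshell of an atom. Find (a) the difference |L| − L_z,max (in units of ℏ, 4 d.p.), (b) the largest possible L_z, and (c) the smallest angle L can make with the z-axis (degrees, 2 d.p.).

The 5g subshell has l = 4.
|L| − L_z,max = (2√5 − 4)ℏ ≈ 0.4721ℏ.
L_z,max = lℏ = 4ℏ.
cos θ_min = 4/√20, so θ_min ≈ 26.57°.

|L|−L_z,max ≈ 0.4721ℏ; L_z,max = 4ℏ; θ_min ≈ 26.57°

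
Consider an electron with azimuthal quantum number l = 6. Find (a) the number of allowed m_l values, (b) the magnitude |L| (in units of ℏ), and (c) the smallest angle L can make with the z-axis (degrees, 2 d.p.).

There are 2l+1 = 13 values of m_l.
|L| = ℏ√(6·7) = √42 ℏ ≈ 6.481ℏ.
cos θ_min = 6/√42, so θ_min ≈ 22.21°.

13 values; |L| = √42 ℏ ≈ 6.481ℏ; θ_min ≈ 22.21°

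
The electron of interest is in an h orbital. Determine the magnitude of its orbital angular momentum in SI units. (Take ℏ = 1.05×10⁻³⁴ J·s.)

|L| = 5.75×10⁻³⁴ J·s

An h state has l = 5.
|L| = ℏ√(l(l+1)) = ℏ√(5·6) = √30 ℏ
Numerically, |L| = 5.477 × (1.05×10⁻³⁴ J·s) = 5.75×10⁻³⁴ J·s.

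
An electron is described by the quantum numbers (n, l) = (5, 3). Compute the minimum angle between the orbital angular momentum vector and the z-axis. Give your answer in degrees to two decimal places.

θ_min ≈ 30.00°

|L| = √(l(l+1)) ℏ = 2√3 ℏ.
The smallest angle corresponds to the largest L_z, i.e. m_l = l = 3, giving L_z = 3ℏ.
cos θ_min = 3/√12, so θ_min ≈ 30.00°.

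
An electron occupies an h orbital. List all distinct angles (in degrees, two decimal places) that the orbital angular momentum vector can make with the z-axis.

θ ∈ {24.09°, 43.09°, 56.79°, 68.58°, 79.48°, 90.00°, 100.52°, 111.42°, 123.21°, 136.91°, 155.91°}

An h state has l = 5.
|L| = ℏ√(l(l+1)) = √30 ℏ.
cos θ = m_l/√30 for each m_l ∈ {-5, -4, -3, -2, -1, 0, 1, 2, 3, 4, 5}.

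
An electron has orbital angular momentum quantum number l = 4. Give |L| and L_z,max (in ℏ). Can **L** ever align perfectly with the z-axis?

|L| = 2√5 ℏ ≈ 4.4721ℏ, while L_z,max = lℏ = 4ℏ.
Since |L| > L_z,max, the vector can never point exactly along z; the closest it comes is θ_min = arccos(4/√20) ≈ 26.6°.

No: L_z,max = 4ℏ < |L| = 2√5 ℏ ≈ 4.472ℏ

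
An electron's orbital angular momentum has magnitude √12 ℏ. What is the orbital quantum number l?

Since |L|² = l(l+1)ℏ², l(l+1) = 12.
Solving: l = 3.

l = 3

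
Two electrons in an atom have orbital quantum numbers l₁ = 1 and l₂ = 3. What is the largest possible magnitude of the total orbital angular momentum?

|L_tot|_max = 2√5 ℏ ≈ 4.472ℏ

The total orbital quantum number L ranges from |l₁ − l₂| to l₁ + l₂ in integer steps.
Allowed values: L = 2, 3, 4.
The largest magnitude corresponds to L = 4: |L_tot| = ℏ√(4·5) = 2√5 ℏ.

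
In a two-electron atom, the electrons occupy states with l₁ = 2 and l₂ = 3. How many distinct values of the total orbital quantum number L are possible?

5

By the triangle rule, |l₁ − l₂| ≤ L ≤ l₁ + l₂.
So L can be 1, 2, 3, 4, 5.
That is 5 values.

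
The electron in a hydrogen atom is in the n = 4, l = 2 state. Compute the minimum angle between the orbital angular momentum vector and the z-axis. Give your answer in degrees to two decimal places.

|L| = ℏ√(l(l+1)) = √6 ℏ.
The smallest angle corresponds to the largest L_z, i.e. m_l = l = 2, giving L_z = 2ℏ.
cos θ_min = 2/√6, so θ_min ≈ 35.26°.

θ_min ≈ 35.26°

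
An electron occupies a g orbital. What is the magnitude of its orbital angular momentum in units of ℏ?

The letter g corresponds to l = 4.
|L| = ℏ√(l(l+1)) = ℏ√(4·5) = 2√5 ℏ

|L| = 2√5 ℏ ≈ 4.472ℏ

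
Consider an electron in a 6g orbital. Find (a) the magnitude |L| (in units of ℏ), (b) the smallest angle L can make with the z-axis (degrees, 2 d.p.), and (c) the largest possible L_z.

For 6g, l = 4.
|L| = ℏ√(4·5) = 2√5 ℏ ≈ 4.472ℏ.
cos θ_min = 4/√20, so θ_min ≈ 26.57°.
L_z,max = lℏ = 4ℏ.

|L| = 2√5 ℏ ≈ 4.472ℏ; θ_min ≈ 26.57°; L_z,max = 4ℏ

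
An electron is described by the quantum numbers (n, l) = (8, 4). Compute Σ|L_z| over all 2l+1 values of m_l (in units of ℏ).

Σ|L_z| = 20 ℏ

m_l ∈ {-4, -3, -2, -1, 0, 1, 2, 3, 4}.
Σ|m_l| = l(l+1) = 20.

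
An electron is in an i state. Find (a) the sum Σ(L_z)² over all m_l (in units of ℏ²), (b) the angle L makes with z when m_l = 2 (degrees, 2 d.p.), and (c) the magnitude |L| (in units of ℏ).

An i state has l = 6.
Σ m_l² = 182, so Σ(L_z)² = 182 ℏ².
For m_l = 2: cos θ = 2/√42, θ ≈ 72.02°.
|L| = ℏ√(6·7) = √42 ℏ ≈ 6.481ℏ.

Σ(L_z)² = 182 ℏ²; θ(m_l=2) ≈ 72.02°; |L| = √42 ℏ ≈ 6.481ℏ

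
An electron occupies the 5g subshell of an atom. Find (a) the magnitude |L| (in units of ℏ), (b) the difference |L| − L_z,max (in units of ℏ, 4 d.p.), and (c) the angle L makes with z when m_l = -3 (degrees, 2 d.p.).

|L| = 2√5 ℏ ≈ 4.472ℏ; |L|−L_z,max ≈ 0.4721ℏ; θ(m_l=-3) ≈ 132.13°

The 5g subshell has l = 4.
|L| = ℏ√(4·5) = 2√5 ℏ ≈ 4.472ℏ.
|L| − L_z,max = (2√5 − 4)ℏ ≈ 0.4721ℏ.
For m_l = -3: cos θ = -3/√20, θ ≈ 132.13°.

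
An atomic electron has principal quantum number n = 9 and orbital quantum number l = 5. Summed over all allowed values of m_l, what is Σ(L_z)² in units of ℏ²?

Σ(L_z)² = 110 ℏ²

m_l runs from −5 to 5, i.e. {-5, -4, -3, -2, -1, 0, 1, 2, 3, 4, 5}.
Σ m_l² = 2·(1 + 4 + 9 + 16 + 25) = 110.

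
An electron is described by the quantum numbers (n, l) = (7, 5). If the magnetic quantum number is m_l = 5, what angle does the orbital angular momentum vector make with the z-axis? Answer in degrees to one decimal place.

|L| = √(l(l+1)) ℏ = √30 ℏ.
L_z = m_l ℏ = 5ℏ.
cos θ = L_z/|L| = 5/√30, so θ ≈ 24.1°.

θ ≈ 24.1°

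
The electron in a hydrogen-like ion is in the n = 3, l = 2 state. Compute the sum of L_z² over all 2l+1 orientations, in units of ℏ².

Σ(L_z)² = 10 ℏ²

m_l runs from −2 to 2, i.e. {-2, -1, 0, 1, 2}.
Σ m_l² = l(l+1)(2l+1)/3 = 2·3·5/3 = 10.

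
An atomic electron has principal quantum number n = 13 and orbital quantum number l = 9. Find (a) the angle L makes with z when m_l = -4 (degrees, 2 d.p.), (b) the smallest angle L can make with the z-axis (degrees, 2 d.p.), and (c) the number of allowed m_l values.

For m_l = -4: cos θ = -4/√90, θ ≈ 114.94°.
cos θ_min = 9/√90, so θ_min ≈ 18.43°.
There are 2l+1 = 19 values of m_l.

θ(m_l=-4) ≈ 114.94°; θ_min ≈ 18.43°; 19 values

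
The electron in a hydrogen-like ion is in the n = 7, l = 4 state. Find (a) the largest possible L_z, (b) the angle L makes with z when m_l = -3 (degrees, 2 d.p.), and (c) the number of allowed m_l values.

L_z,max = 4ℏ; θ(m_l=-3) ≈ 132.13°; 9 values

L_z,max = lℏ = 4ℏ.
For m_l = -3: cos θ = -3/√20, θ ≈ 132.13°.
There are 2l+1 = 9 values of m_l.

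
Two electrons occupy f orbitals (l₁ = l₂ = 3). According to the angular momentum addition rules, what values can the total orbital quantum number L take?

L = 0, 1, 2, 3, 4, 5, 6

The total orbital quantum number L ranges from |l₁ − l₂| to l₁ + l₂ in integer steps.
Allowed values: L = 0, 1, 2, 3, 4, 5, 6.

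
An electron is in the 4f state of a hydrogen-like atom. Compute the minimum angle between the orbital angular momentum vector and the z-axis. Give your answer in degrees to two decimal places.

θ_min ≈ 30.00°

The 4f subshell has l = 3.
|L|² = l(l+1)ℏ² = 12ℏ², so |L| = 2√3 ℏ.
The smallest angle corresponds to the largest L_z, i.e. m_l = l = 3, giving L_z = 3ℏ.
cos θ_min = 3/√12, so θ_min ≈ 30.00°.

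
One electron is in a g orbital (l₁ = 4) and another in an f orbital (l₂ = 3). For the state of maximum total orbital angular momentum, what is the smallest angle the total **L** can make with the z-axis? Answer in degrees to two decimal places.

Angular momentum addition gives L = |l₁ − l₂|, …, l₁ + l₂.
So L can be 1, 2, 3, 4, 5, 6, 7.
The maximum is L = 7, with |L_tot| = ℏ√(7·8) = 2√14 ℏ.
The minimum angle with z is arccos(7/√56) ≈ 20.70°.

θ_min ≈ 20.70°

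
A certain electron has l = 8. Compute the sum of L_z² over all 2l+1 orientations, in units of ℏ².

m_l ∈ {-8, -7, -6, -5, -4, -3, -2, -1, 0, 1, 2, 3, 4, 5, 6, 7, 8}.
Summing m² from −8 to 8: Σ m_l² = 408.

Σ(L_z)² = 408 ℏ²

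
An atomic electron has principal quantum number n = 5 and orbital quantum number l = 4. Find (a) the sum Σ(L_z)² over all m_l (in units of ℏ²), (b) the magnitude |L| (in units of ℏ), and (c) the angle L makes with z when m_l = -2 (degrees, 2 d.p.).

Σ(L_z)² = 60 ℏ²; |L| = 2√5 ℏ ≈ 4.472ℏ; θ(m_l=-2) ≈ 116.57°

Σ m_l² = 60, so Σ(L_z)² = 60 ℏ².
|L| = ℏ√(4·5) = 2√5 ℏ ≈ 4.472ℏ.
For m_l = -2: cos θ = -2/√20, θ ≈ 116.57°.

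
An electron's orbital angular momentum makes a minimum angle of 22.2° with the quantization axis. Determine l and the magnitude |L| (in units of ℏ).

At minimum angle, m_l = l, so cos θ = l/√(l(l+1)); cos²θ = l/(l+1) = 0.8572.
Solving: l = 6.
Then |L| = ℏ√(6·7) = √42 ℏ.

l = 6, |L| = √42 ℏ ≈ 6.481ℏ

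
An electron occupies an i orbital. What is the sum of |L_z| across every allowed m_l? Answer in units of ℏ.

For an i orbital, l = 6.
m_l runs from −6 to 6, i.e. {-6, -5, -4, -3, -2, -1, 0, 1, 2, 3, 4, 5, 6}.
Σ|m_l| = l(l+1) = 42.

Σ|L_z| = 42 ℏ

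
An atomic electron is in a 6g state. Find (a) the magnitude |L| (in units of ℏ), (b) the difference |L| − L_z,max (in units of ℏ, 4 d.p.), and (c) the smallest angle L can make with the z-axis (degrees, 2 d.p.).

|L| = 2√5 ℏ ≈ 4.472ℏ; |L|−L_z,max ≈ 0.4721ℏ; θ_min ≈ 26.57°

For 6g, l = 4.
|L| = ℏ√(4·5) = 2√5 ℏ ≈ 4.472ℏ.
|L| − L_z,max = (2√5 − 4)ℏ ≈ 0.4721ℏ.
cos θ_min = 4/√20, so θ_min ≈ 26.57°.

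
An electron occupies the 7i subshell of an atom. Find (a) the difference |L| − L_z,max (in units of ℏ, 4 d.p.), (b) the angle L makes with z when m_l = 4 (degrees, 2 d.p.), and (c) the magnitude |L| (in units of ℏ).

7i means n = 7, l = 6.
|L| − L_z,max = (√42 − 6)ℏ ≈ 0.4807ℏ.
For m_l = 4: cos θ = 4/√42, θ ≈ 51.89°.
|L| = ℏ√(6·7) = √42 ℏ ≈ 6.481ℏ.

|L|−L_z,max ≈ 0.4807ℏ; θ(m_l=4) ≈ 51.89°; |L| = √42 ℏ ≈ 6.481ℏ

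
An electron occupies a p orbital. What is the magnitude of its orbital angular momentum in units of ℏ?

|L| = √2 ℏ ≈ 1.414ℏ

For a p orbital, l = 1.
|L| = ℏ√(l(l+1)) = ℏ√(1·2) = √2 ℏ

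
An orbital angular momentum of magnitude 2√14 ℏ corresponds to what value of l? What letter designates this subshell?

|L| = ℏ√(l(l+1)), so l(l+1) = 56.
l² + l − 56 = 0 ⇒ l = 7.

l = 7 (k orbital)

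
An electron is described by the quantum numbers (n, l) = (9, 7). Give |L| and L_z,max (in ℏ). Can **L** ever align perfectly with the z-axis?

|L| = 2√14 ℏ ≈ 7.4833ℏ, while L_z,max = lℏ = 7ℏ.
Since |L| > L_z,max, the vector can never point exactly along z; the closest it comes is θ_min = arccos(7/√56) ≈ 20.7°.

No: L_z,max = 7ℏ < |L| = 2√14 ℏ ≈ 7.483ℏ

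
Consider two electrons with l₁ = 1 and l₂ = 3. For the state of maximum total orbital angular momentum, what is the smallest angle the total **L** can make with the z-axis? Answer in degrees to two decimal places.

θ_min ≈ 26.57°

By the triangle rule, |l₁ − l₂| ≤ L ≤ l₁ + l₂.
So L can be 2, 3, 4.
The maximum is L = 4, with |L_tot| = ℏ√(4·5) = 2√5 ℏ.
The minimum angle with z is arccos(4/√20) ≈ 26.57°.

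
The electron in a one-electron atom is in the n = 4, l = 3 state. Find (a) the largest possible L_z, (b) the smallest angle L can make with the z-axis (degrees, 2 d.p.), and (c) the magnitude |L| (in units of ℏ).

L_z,max = 3ℏ; θ_min ≈ 30.00°; |L| = 2√3 ℏ ≈ 3.464ℏ

L_z,max = lℏ = 3ℏ.
cos θ_min = 3/√12, so θ_min ≈ 30.00°.
|L| = ℏ√(3·4) = 2√3 ℏ ≈ 3.464ℏ.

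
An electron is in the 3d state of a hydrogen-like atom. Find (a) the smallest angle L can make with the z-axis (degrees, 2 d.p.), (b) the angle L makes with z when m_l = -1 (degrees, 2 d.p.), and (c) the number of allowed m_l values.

θ_min ≈ 35.26°; θ(m_l=-1) ≈ 114.09°; 5 values

3d means n = 3, l = 2.
cos θ_min = 2/√6, so θ_min ≈ 35.26°.
For m_l = -1: cos θ = -1/√6, θ ≈ 114.09°.
There are 2l+1 = 5 values of m_l.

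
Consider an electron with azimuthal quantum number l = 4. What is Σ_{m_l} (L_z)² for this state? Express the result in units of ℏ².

Σ(L_z)² = 60 ℏ²

m_l ∈ {-4, -3, -2, -1, 0, 1, 2, 3, 4}.
Σ m_l² = l(l+1)(2l+1)/3 = 4·5·9/3 = 60.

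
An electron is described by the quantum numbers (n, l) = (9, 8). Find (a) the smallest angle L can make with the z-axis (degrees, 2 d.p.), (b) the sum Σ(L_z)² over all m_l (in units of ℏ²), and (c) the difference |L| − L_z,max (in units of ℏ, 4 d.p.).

cos θ_min = 8/√72, so θ_min ≈ 19.47°.
Σ m_l² = 408, so Σ(L_z)² = 408 ℏ².
|L| − L_z,max = (6√2 − 8)ℏ ≈ 0.4853ℏ.

θ_min ≈ 19.47°; Σ(L_z)² = 408 ℏ²; |L|−L_z,max ≈ 0.4853ℏ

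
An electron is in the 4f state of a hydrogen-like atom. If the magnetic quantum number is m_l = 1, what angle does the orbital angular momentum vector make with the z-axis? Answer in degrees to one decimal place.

For 4f, l = 3.
|L| = √(l(l+1)) ℏ = 2√3 ℏ.
L_z = m_l ℏ = 1ℏ.
cos θ = L_z/|L| = 1/√12, so θ ≈ 73.2°.

θ ≈ 73.2°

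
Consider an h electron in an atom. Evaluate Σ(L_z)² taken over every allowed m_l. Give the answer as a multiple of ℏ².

For an h orbital, l = 5.
m_l runs from −5 to 5, i.e. {-5, -4, -3, -2, -1, 0, 1, 2, 3, 4, 5}.
Σ m_l² = 2·(1 + 4 + 9 + 16 + 25) = 110.

Σ(L_z)² = 110 ℏ²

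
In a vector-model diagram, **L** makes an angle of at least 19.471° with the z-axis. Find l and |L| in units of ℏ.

cos θ_min = l/√(l(l+1)) = √(l/(l+1)), so l/(l+1) = cos²(19.471°) = 0.8889.
l = cos²θ/sin²θ ≈ 8.
Then |L| = ℏ√(8·9) = 6√2 ℏ.

l = 8, |L| = 6√2 ℏ ≈ 8.485ℏ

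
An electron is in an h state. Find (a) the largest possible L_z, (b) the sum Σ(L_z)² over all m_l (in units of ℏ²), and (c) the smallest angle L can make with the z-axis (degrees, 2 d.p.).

An h state has l = 5.
L_z,max = lℏ = 5ℏ.
Σ m_l² = 110, so Σ(L_z)² = 110 ℏ².
cos θ_min = 5/√30, so θ_min ≈ 24.09°.

L_z,max = 5ℏ; Σ(L_z)² = 110 ℏ²; θ_min ≈ 24.09°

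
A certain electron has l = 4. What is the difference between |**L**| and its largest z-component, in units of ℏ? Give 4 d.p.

|L| = 2√5 ℏ ≈ 4.4721ℏ, while L_z,max = lℏ = 4ℏ.
The difference is (2√5 − 4)ℏ ≈ 0.4721ℏ.

|L| − L_z,max ≈ 0.4721ℏ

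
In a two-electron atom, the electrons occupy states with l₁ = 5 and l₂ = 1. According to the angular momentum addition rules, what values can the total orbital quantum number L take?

L = 4, 5, 6

Angular momentum addition gives L = |l₁ − l₂|, …, l₁ + l₂.
Allowed values: L = 4, 5, 6.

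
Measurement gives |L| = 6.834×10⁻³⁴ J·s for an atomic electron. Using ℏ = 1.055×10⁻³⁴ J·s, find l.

l = 6

Dividing by ℏ: |L|/ℏ ≈ 6.478.
Set l(l+1) = 41.96; the integer solution is l = 6.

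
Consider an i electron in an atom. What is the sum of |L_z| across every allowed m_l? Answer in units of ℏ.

For an i orbital, l = 6.
m_l ∈ {-6, -5, -4, -3, -2, -1, 0, 1, 2, 3, 4, 5, 6}.
Σ|m_l| = 2·6(6+1)/2 = 42.

Σ|L_z| = 42 ℏ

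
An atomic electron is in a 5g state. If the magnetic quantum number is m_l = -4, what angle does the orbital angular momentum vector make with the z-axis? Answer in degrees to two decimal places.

θ ≈ 153.43°

5g means n = 5, l = 4.
|L| = √(l(l+1)) ℏ = 2√5 ℏ.
L_z = m_l ℏ = −4ℏ.
cos θ = L_z/|L| = -4/√20, so θ ≈ 153.43°.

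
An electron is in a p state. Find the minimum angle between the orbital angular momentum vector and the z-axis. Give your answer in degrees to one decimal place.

θ_min ≈ 45.0°

A p state has l = 1.
|L|² = l(l+1)ℏ² = 2ℏ², so |L| = √2 ℏ.
The smallest angle corresponds to the largest L_z, i.e. m_l = l = 1, giving L_z = 1ℏ.
cos θ_min = 1/√2, so θ_min ≈ 45.0°.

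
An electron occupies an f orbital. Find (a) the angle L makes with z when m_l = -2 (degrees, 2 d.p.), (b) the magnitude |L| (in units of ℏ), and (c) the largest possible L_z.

An f state has l = 3.
For m_l = -2: cos θ = -2/√12, θ ≈ 125.26°.
|L| = ℏ√(3·4) = 2√3 ℏ ≈ 3.464ℏ.
L_z,max = lℏ = 3ℏ.

θ(m_l=-2) ≈ 125.26°; |L| = 2√3 ℏ ≈ 3.464ℏ; L_z,max = 3ℏ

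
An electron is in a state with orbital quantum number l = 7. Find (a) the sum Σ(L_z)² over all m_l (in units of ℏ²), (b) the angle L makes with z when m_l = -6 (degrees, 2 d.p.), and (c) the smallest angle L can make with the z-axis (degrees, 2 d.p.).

Σ m_l² = 280, so Σ(L_z)² = 280 ℏ².
For m_l = -6: cos θ = -6/√56, θ ≈ 143.30°.
cos θ_min = 7/√56, so θ_min ≈ 20.70°.

Σ(L_z)² = 280 ℏ²; θ(m_l=-6) ≈ 143.30°; θ_min ≈ 20.70°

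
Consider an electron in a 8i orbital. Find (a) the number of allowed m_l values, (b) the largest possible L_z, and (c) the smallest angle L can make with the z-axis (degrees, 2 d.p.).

8i means n = 8, l = 6.
There are 2l+1 = 13 values of m_l.
L_z,max = lℏ = 6ℏ.
cos θ_min = 6/√42, so θ_min ≈ 22.21°.

13 values; L_z,max = 6ℏ; θ_min ≈ 22.21°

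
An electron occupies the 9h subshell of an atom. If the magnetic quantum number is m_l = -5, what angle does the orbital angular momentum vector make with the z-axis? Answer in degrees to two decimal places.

The 9h subshell has l = 5.
|L| = √(l(l+1)) ℏ = √30 ℏ.
L_z = m_l ℏ = −5ℏ.
cos θ = L_z/|L| = -5/√30, so θ ≈ 155.91°.

θ ≈ 155.91°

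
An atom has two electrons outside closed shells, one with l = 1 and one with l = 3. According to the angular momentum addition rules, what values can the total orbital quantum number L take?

L = 2, 3, 4

The total orbital quantum number L ranges from |l₁ − l₂| to l₁ + l₂ in integer steps.
Allowed values: L = 2, 3, 4.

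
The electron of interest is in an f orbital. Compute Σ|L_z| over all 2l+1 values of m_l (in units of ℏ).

Σ|L_z| = 12 ℏ

F corresponds to l = 3.
m_l ∈ {-3, -2, -1, 0, 1, 2, 3}.
Σ|m_l| = 2·3(3+1)/2 = 12.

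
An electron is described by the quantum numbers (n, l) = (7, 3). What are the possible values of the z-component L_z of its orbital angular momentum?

L_z = m_l ℏ with m_l ranging from −l to +l in integer steps.
For l = 3: m_l ∈ {-3, -2, -1, 0, 1, 2, 3}.

L_z ∈ {−3ℏ, −2ℏ, −ℏ, 0, ℏ, 2ℏ, 3ℏ}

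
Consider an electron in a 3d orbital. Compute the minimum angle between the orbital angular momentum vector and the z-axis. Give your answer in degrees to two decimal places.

θ_min ≈ 35.26°

For 3d, l = 2.
|L| = √(l(l+1)) ℏ = √6 ℏ.
The smallest angle corresponds to the largest L_z, i.e. m_l = l = 2, giving L_z = 2ℏ.
cos θ_min = 2/√6, so θ_min ≈ 35.26°.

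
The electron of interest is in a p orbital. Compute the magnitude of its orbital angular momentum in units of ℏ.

For a p orbital, l = 1.
|L| = ℏ√(l(l+1)) = ℏ√(1·2) = √2 ℏ

|L| = √2 ℏ ≈ 1.414ℏ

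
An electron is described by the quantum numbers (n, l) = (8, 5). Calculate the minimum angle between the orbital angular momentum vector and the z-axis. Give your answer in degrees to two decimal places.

θ_min ≈ 24.09°

|L|² = l(l+1)ℏ² = 30ℏ², so |L| = √30 ℏ.
The smallest angle corresponds to the largest L_z, i.e. m_l = l = 5, giving L_z = 5ℏ.
cos θ_min = 5/√30, so θ_min ≈ 24.09°.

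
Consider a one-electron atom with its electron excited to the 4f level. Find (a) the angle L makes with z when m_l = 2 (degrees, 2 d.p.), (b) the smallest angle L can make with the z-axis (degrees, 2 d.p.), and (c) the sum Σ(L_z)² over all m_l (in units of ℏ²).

θ(m_l=2) ≈ 54.74°; θ_min ≈ 30.00°; Σ(L_z)² = 28 ℏ²

The 4f level has l = 3.
For m_l = 2: cos θ = 2/√12, θ ≈ 54.74°.
cos θ_min = 3/√12, so θ_min ≈ 30.00°.
Σ m_l² = 28, so Σ(L_z)² = 28 ℏ².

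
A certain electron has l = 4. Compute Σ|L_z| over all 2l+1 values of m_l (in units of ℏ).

Σ|L_z| = 20 ℏ

The allowed m_l values are -4, -3, -2, -1, 0, 1, 2, 3, 4.
Σ|m_l| = 2(1+2+…+4) = 20.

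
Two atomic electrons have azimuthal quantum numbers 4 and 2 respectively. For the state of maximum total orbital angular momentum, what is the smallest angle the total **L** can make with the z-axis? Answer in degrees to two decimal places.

By the triangle rule, |l₁ − l₂| ≤ L ≤ l₁ + l₂.
Allowed values: L = 2, 3, 4, 5, 6.
The maximum is L = 6, with |L_tot| = ℏ√(6·7) = √42 ℏ.
The minimum angle with z is arccos(6/√42) ≈ 22.21°.

θ_min ≈ 22.21°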